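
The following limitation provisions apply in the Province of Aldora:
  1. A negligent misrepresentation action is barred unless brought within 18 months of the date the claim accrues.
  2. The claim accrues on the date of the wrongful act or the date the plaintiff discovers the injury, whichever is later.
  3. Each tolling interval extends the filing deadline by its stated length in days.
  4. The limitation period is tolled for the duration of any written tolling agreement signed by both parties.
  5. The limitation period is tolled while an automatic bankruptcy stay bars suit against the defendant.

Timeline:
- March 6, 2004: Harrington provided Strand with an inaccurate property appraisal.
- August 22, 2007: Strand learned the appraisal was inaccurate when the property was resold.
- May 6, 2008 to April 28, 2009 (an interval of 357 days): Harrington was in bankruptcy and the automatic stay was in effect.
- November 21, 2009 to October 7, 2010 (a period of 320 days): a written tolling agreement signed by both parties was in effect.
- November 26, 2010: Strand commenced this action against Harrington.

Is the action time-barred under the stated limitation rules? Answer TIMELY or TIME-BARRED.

The claim accrued on August 22, 2007 — the later of the March 6, 2004 act and the August 22, 2007 discovery.
Adding the 18 months base period to August 22, 2007 gives a deadline of February 22, 2009, before any tolling.
The automatic bankruptcy stay from May 6, 2008 to April 28, 2009 tolled the period for 357 days, extending the deadline to February 14, 2010.
The period was tolled for 320 days by the written tolling agreement (November 21, 2009 to October 7, 2010), pushing the deadline to December 31, 2010.
The November 26, 2010 filing precedes the December 31, 2010 deadline; the claim is timely.

TIMELY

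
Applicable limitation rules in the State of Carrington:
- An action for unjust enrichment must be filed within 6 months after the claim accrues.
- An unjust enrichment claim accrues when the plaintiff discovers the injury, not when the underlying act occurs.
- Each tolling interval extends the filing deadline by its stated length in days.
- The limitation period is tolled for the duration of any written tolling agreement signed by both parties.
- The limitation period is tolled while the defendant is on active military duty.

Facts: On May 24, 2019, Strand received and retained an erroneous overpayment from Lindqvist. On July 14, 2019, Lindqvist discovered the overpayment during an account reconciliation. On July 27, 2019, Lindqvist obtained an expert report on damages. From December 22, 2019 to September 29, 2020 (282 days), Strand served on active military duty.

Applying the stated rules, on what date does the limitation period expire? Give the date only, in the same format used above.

Under the discovery rule, the claim accrued on July 14, 2019, when Lindqvist discovered the injury — not on the May 24, 2019 date of the underlying act.
The untolled deadline — 6 months after July 14, 2019 — is January 14, 2020.
Because the defendant's active military service ran from December 22, 2019 to September 29, 2020, the deadline is extended by 282 days to October 22, 2020.
Nothing else in the chronology tolls or restarts the period.

October 22, 2020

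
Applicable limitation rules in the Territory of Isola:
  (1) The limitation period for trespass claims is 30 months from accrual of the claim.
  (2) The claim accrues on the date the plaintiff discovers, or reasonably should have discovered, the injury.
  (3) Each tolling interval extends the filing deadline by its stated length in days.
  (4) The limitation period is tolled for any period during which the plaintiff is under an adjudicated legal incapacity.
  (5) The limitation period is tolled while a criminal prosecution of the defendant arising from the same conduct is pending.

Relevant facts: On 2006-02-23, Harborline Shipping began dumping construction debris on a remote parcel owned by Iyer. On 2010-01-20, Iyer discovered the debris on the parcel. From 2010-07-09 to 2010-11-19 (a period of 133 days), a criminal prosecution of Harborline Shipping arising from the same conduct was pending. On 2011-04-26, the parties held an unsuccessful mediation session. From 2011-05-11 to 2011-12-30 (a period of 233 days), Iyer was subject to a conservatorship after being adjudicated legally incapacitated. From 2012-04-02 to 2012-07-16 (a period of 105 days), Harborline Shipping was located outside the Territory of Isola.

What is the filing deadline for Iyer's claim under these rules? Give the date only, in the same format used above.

Accrual is tied to discovery, so the period began on 2010-01-20 rather than on 2006-02-23 when the act occurred.
30 months from 2010-01-20 is 2012-07-20.
Because the pending criminal prosecution ran from 2010-07-09 to 2010-11-19, the deadline is extended by 133 days to 2012-11-30.
The plaintiff's legal incapacity from 2011-05-11 to 2011-12-30 tolled the period for 233 days, extending the deadline to 2013-07-21.
Although the defendant's absence ran from 2012-04-02 to 2012-07-16, the stated rules do not make that a tolling event, so it is disregarded.
The other events in the timeline have no effect on the limitation period under the stated rules.

2013-07-21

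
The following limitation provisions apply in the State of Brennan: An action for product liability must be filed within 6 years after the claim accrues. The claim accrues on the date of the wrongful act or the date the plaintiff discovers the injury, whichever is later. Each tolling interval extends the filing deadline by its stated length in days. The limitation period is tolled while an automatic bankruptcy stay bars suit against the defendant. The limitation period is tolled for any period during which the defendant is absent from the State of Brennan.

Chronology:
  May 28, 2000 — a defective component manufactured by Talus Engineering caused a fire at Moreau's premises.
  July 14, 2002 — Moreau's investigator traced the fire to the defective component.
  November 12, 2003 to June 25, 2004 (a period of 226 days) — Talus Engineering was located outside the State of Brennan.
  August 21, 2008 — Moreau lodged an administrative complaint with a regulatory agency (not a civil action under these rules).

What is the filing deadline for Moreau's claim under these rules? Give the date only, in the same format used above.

Taking the later of the act (May 28, 2000) and discovery (July 14, 2002), the claim accrued on July 14, 2002.
The untolled deadline — 6 years after July 14, 2002 — is July 14, 2008.
The defendant's absence from the jurisdiction from November 12, 2003 to June 25, 2004 tolled the period for 226 days, extending the deadline to February 25, 2009.
The other events in the timeline have no effect on the limitation period under the stated rules.

February 25, 2009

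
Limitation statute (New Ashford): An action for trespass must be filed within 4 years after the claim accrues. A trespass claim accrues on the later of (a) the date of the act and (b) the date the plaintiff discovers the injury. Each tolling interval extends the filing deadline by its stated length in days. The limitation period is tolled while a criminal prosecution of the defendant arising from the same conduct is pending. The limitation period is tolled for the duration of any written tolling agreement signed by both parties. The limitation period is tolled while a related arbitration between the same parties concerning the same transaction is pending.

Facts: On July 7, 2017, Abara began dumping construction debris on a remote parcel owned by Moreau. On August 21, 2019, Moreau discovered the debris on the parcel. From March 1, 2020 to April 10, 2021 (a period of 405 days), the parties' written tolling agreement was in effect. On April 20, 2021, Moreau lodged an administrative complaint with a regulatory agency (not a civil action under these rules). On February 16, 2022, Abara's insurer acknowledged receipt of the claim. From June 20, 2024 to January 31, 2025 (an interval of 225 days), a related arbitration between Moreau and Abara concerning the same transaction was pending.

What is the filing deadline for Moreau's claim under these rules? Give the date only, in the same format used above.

The claim accrued on August 21, 2019 — the later of the July 7, 2017 act and the August 21, 2019 discovery.
4 years from August 21, 2019 is August 21, 2023.
Because the written tolling agreement ran from March 1, 2020 to April 10, 2021, the deadline is extended by 405 days to September 29, 2024.
Because the pending related arbitration ran from June 20, 2024 to January 31, 2025, the deadline is extended by 225 days to May 12, 2025.
None of the other events listed affects the running of the period under the stated rules.

May 12, 2025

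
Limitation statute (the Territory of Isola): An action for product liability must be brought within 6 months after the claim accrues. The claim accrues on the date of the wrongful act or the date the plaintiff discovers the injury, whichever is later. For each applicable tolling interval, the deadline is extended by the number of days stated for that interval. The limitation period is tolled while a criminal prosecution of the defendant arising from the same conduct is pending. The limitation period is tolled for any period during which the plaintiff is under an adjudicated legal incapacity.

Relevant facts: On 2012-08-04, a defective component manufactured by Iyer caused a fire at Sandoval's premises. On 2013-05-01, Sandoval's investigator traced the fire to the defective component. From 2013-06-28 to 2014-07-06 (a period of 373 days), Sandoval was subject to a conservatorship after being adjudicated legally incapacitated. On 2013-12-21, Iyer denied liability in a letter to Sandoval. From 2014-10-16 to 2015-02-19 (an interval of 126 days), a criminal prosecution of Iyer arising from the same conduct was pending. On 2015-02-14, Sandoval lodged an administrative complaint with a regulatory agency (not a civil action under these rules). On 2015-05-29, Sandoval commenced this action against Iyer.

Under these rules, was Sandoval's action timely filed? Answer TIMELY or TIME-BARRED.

The claim accrued on 2013-05-01 — the later of the 2012-08-04 act and the 2013-05-01 discovery.
Adding the 6 months base period to 2013-05-01 gives a deadline of 2013-11-01, before any tolling.
Because the plaintiff's legal incapacity ran from 2013-06-28 to 2014-07-06, the deadline is extended by 373 days to 2014-11-09.
The pending criminal prosecution from 2014-10-16 to 2015-02-19 tolled the period for 126 days, extending the deadline to 2015-03-15.
Nothing else in the chronology tolls or restarts the period.
Sandoval filed on 2015-05-29, after the 2015-03-15 deadline, so the action is time-barred.

TIME-BARRED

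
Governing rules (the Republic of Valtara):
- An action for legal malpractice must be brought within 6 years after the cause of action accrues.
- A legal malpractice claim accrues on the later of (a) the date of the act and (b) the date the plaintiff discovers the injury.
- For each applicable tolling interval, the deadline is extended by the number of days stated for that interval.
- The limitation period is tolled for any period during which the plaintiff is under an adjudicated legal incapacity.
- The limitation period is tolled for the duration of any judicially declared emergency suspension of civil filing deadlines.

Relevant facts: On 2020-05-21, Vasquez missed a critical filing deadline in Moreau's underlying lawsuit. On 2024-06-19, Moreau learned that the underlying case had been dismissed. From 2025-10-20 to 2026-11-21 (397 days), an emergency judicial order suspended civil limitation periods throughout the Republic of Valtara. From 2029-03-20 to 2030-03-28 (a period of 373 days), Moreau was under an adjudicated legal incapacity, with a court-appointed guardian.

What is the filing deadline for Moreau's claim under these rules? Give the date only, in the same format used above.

2032-07-28

Because discovery on 2024-06-19 post-dates the 2020-05-21 act, accrual under the later-of rule falls on 2024-06-19.
6 years from 2024-06-19 is 2030-06-19.
The period was tolled for 397 days by the emergency suspension of filing deadlines (2025-10-20 to 2026-11-21), pushing the deadline to 2031-07-21.
The plaintiff's legal incapacity from 2029-03-20 to 2030-03-28 tolled the period for 373 days, extending the deadline to 2032-07-28.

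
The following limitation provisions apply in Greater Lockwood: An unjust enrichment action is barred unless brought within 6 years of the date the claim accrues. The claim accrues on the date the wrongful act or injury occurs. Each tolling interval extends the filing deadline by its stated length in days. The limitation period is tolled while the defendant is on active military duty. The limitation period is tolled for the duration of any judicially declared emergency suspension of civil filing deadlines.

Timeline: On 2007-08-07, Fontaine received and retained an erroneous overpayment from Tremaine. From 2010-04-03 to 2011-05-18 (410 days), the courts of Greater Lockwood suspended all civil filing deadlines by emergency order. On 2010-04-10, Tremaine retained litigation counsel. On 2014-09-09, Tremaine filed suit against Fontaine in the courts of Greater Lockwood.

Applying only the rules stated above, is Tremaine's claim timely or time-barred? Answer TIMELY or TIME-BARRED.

The limitation period began to run on 2007-08-07.
The untolled deadline — 6 years after 2007-08-07 — is 2013-08-07.
The period was tolled for 410 days by the emergency suspension of filing deadlines (2010-04-03 to 2011-05-18), pushing the deadline to 2014-09-21.
The other events in the timeline have no effect on the limitation period under the stated rules.
The 2014-09-09 filing precedes the 2014-09-21 deadline; the claim is timely.

TIMELY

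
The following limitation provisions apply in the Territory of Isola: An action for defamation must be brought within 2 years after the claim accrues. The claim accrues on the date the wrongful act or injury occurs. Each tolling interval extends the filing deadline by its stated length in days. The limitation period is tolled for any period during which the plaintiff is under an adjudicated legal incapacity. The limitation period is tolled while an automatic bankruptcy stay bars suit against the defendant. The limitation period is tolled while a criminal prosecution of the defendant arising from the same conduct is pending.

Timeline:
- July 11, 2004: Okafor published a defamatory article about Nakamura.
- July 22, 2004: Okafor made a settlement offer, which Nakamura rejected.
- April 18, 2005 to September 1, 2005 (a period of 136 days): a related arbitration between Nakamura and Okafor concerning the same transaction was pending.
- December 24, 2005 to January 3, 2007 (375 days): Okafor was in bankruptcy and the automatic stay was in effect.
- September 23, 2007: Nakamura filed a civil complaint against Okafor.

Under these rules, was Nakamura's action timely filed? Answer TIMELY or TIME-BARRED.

TIME-BARRED

The limitation period began to run on July 11, 2004.
2 years from July 11, 2004 is July 11, 2006.
The period was tolled for 375 days by the automatic bankruptcy stay (December 24, 2005 to January 3, 2007), pushing the deadline to July 21, 2007.
Although a pending arbitration ran from April 18, 2005 to September 1, 2005, the stated rules do not make that a tolling event, so it is disregarded.
None of the other events listed affects the running of the period under the stated rules.
Nakamura filed on September 23, 2007, after the July 21, 2007 deadline, so the action is time-barred.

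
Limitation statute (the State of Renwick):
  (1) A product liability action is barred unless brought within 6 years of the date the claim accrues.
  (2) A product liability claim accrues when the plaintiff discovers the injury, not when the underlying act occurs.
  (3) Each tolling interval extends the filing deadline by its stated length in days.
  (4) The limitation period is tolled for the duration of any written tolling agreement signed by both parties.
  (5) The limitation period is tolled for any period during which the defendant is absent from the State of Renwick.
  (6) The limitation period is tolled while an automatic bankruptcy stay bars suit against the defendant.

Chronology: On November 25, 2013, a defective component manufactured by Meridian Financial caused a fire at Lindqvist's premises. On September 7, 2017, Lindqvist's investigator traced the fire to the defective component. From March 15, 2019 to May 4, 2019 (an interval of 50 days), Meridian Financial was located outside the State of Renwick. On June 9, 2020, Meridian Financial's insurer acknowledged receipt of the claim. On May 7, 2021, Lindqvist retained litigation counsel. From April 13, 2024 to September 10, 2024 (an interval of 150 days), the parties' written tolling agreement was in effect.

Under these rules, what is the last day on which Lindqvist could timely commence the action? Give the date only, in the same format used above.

Accrual is tied to discovery, so the period began on September 7, 2017 rather than on November 25, 2013 when the act occurred.
The untolled deadline — 6 years after September 7, 2017 — is September 7, 2023.
The defendant's absence from the jurisdiction from March 15, 2019 to May 4, 2019 tolled the period for 50 days, extending the deadline to October 27, 2023.
The written tolling agreement starting April 13, 2024 came too late — the period had run on October 27, 2023 — and so does not extend the deadline.
Nothing else in the chronology tolls or restarts the period.

October 27, 2023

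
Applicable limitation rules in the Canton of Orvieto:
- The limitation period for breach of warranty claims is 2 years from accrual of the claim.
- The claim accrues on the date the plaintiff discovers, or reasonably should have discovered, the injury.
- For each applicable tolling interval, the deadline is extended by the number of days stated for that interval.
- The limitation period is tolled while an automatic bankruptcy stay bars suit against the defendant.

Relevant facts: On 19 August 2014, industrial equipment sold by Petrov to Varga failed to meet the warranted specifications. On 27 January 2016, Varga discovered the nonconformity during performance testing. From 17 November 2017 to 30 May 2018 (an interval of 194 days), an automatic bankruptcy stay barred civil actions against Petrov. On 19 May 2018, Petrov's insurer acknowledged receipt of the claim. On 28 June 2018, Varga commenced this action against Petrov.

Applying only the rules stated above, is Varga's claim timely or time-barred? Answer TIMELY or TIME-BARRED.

TIMELY

The claim did not accrue until Varga discovered the injury on 27 January 2016; the 19 August 2014 act date does not start the clock under the stated rule.
Adding the 2 years base period to 27 January 2016 gives a deadline of 27 January 2018, before any tolling.
The period was tolled for 194 days by the automatic bankruptcy stay (17 November 2017 to 30 May 2018), pushing the deadline to 9 August 2018.
The other events in the timeline have no effect on the limitation period under the stated rules.
The 28 June 2018 filing precedes the 9 August 2018 deadline; the claim is timely.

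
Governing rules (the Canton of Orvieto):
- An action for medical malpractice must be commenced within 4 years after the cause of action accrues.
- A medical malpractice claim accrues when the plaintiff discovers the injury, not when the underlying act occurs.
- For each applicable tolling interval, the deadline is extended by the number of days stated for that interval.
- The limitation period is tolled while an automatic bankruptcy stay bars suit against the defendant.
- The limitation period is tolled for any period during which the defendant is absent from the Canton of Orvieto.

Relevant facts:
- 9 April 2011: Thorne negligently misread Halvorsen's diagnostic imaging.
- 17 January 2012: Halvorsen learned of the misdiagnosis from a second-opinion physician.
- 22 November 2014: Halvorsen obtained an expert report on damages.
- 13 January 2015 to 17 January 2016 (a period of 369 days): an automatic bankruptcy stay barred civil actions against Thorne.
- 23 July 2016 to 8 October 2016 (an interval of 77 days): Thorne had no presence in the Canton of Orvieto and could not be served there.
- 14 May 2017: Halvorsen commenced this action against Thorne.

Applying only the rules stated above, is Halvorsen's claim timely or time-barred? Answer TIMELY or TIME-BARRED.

TIME-BARRED

Under the discovery rule, the claim accrued on 17 January 2012, when Halvorsen discovered the injury — not on the 9 April 2011 date of the underlying act.
4 years from 17 January 2012 is 17 January 2016.
The automatic bankruptcy stay from 13 January 2015 to 17 January 2016 tolled the period for 369 days, extending the deadline to 20 January 2017.
The defendant's absence from the jurisdiction from 23 July 2016 to 8 October 2016 tolled the period for 77 days, extending the deadline to 7 April 2017.
None of the other events listed affects the running of the period under the stated rules.
Filing on 14 May 2017 missed the 7 April 2017 deadline — the action is time-barred.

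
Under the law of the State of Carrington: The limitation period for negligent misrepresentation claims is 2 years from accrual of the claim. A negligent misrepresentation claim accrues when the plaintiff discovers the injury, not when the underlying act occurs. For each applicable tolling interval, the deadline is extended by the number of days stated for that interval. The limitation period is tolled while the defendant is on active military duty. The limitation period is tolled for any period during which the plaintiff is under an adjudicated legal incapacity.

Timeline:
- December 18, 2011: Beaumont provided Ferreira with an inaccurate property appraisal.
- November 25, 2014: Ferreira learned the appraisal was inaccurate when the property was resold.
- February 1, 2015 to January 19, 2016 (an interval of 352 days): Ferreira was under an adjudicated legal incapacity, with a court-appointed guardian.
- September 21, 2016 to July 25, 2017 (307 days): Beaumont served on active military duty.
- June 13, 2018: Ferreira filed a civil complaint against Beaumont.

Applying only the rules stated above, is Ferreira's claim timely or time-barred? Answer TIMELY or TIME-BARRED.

Accrual is tied to discovery, so the period began on November 25, 2014 rather than on December 18, 2011 when the act occurred.
2 years from November 25, 2014 is November 25, 2016.
The plaintiff's legal incapacity from February 1, 2015 to January 19, 2016 tolled the period for 352 days, extending the deadline to November 12, 2017.
The defendant's active military service from September 21, 2016 to July 25, 2017 tolled the period for 307 days, extending the deadline to September 15, 2018.
Filing on June 13, 2018 beat the September 15, 2018 deadline — the action is timely.

TIMELY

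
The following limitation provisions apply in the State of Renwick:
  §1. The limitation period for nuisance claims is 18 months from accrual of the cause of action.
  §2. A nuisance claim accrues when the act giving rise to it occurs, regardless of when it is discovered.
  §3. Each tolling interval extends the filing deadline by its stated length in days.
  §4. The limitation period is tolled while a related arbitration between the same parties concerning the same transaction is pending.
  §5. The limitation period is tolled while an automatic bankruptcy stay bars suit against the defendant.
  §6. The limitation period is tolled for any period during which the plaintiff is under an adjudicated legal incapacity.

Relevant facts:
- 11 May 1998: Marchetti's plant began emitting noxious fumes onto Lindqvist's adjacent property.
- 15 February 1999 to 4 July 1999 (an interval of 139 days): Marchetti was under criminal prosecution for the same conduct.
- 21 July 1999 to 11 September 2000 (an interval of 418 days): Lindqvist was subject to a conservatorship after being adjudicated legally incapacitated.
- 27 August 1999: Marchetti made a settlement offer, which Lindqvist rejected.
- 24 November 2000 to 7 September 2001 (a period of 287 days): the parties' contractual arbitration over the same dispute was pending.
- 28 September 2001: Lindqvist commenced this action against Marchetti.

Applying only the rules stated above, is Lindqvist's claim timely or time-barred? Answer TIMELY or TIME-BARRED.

TIMELY

The cause of action accrued on 11 May 1998, the date of the act.
The untolled deadline — 18 months after 11 May 1998 — is 11 November 1999.
The period was tolled for 418 days by the plaintiff's legal incapacity (21 July 1999 to 11 September 2000), pushing the deadline to 2 January 2001.
The period was tolled for 287 days by the pending related arbitration (24 November 2000 to 7 September 2001), pushing the deadline to 16 October 2001.
Although a criminal prosecution ran from 15 February 1999 to 4 July 1999, the stated rules do not make that a tolling event, so it is disregarded.
None of the other events listed affects the running of the period under the stated rules.
Filing on 28 September 2001 beat the 16 October 2001 deadline — the action is timely.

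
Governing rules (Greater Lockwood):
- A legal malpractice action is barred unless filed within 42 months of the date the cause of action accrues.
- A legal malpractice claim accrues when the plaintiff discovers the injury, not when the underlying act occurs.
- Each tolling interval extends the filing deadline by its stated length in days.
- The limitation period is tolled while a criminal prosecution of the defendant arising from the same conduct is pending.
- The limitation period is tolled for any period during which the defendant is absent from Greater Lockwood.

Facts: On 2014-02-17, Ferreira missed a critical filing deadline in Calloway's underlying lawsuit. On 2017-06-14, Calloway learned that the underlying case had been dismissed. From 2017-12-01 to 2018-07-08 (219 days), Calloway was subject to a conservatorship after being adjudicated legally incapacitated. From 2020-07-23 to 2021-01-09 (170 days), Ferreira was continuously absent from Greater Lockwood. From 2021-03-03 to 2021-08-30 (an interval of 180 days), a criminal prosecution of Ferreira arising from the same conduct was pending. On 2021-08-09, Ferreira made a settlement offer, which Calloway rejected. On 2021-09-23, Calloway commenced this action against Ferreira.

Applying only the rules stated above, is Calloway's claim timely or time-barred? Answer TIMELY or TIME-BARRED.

The claim did not accrue until Calloway discovered the injury on 2017-06-14; the 2014-02-17 act date does not start the clock under the stated rule.
42 months from 2017-06-14 is 2020-12-14.
Because the defendant's absence from the jurisdiction ran from 2020-07-23 to 2021-01-09, the deadline is extended by 170 days to 2021-06-02.
Because the pending criminal prosecution ran from 2021-03-03 to 2021-08-30, the deadline is extended by 180 days to 2021-11-29.
The plaintiff's legal incapacity from 2017-12-01 to 2018-07-08 does not toll the period, because no stated rule makes the plaintiff's incapacity a tolling event.
None of the other events listed affects the running of the period under the stated rules.
Calloway filed on 2021-09-23, before the 2021-11-29 deadline, so the action is timely.

TIMELY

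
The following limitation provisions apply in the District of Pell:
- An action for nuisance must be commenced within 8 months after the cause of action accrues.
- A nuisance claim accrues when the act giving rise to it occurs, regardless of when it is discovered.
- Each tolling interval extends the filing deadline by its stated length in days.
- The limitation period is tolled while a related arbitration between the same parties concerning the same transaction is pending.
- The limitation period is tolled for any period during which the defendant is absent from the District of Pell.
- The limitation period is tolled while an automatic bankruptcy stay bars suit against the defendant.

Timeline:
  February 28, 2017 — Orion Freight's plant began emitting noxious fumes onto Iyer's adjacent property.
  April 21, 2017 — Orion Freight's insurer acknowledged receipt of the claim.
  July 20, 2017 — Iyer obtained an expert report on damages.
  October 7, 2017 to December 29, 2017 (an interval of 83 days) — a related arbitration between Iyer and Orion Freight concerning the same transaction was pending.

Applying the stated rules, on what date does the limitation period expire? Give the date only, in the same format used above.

The limitation period began to run on February 28, 2017.
Adding the 8 months base period to February 28, 2017 gives a deadline of October 28, 2017, before any tolling.
The pending related arbitration from October 7, 2017 to December 29, 2017 tolled the period for 83 days, extending the deadline to January 19, 2018.
None of the other events listed affects the running of the period under the stated rules.

January 19, 2018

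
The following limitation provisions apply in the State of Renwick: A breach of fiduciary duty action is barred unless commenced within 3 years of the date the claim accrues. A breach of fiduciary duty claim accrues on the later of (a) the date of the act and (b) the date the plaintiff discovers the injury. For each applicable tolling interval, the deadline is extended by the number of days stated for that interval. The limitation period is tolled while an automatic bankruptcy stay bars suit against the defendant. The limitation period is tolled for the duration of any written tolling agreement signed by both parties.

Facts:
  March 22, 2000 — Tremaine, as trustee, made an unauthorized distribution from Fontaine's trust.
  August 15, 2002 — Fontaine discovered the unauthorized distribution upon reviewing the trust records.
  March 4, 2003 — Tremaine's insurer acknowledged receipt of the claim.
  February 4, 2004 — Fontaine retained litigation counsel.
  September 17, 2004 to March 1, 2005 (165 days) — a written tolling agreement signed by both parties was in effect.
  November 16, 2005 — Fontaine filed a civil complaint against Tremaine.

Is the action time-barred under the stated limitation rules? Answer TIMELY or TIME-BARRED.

TIMELY

Taking the later of the act (March 22, 2000) and discovery (August 15, 2002), the claim accrued on August 15, 2002.
3 years from August 15, 2002 is August 15, 2005.
Because the written tolling agreement ran from September 17, 2004 to March 1, 2005, the deadline is extended by 165 days to January 27, 2006.
None of the other events listed affects the running of the period under the stated rules.
The November 16, 2005 filing precedes the January 27, 2006 deadline; the claim is timely.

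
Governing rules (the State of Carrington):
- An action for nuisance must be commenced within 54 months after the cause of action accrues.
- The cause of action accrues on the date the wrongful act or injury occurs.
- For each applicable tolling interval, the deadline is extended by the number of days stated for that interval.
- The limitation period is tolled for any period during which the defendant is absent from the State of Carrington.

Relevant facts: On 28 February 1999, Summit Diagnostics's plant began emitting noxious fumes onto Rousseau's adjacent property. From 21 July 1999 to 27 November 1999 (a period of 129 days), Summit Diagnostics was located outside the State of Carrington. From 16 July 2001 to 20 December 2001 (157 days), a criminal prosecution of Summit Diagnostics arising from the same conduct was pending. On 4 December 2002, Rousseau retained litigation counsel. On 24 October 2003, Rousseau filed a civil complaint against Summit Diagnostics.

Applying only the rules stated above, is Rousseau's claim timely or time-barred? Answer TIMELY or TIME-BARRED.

The cause of action accrued on 28 February 1999, the date of the act.
Adding the 54 months base period to 28 February 1999 gives a deadline of 28 August 2003, before any tolling.
The defendant's absence from the jurisdiction from 21 July 1999 to 27 November 1999 tolled the period for 129 days, extending the deadline to 4 January 2004.
No stated provision tolls the period for a criminal prosecution, so the interval from 16 July 2001 to 20 December 2001 has no effect on the deadline.
Nothing else in the chronology tolls or restarts the period.
Rousseau filed on 24 October 2003, before the 4 January 2004 deadline, so the action is timely.

TIMELY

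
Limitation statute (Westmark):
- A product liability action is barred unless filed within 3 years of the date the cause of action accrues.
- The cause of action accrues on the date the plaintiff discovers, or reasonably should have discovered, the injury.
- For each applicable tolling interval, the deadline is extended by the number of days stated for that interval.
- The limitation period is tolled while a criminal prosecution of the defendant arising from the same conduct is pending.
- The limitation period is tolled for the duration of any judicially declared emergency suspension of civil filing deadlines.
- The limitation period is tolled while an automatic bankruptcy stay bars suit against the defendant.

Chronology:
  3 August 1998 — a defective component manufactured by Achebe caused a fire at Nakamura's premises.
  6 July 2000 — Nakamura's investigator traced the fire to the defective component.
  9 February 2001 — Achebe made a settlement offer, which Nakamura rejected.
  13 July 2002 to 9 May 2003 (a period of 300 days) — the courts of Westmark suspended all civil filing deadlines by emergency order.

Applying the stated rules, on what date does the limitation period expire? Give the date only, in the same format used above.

1 May 2004

Under the discovery rule, the claim accrued on 6 July 2000, when Nakamura discovered the injury — not on the 3 August 1998 date of the underlying act.
3 years from 6 July 2000 is 6 July 2003.
Because the emergency suspension of filing deadlines ran from 13 July 2002 to 9 May 2003, the deadline is extended by 300 days to 1 May 2004.
None of the other events listed affects the running of the period under the stated rules.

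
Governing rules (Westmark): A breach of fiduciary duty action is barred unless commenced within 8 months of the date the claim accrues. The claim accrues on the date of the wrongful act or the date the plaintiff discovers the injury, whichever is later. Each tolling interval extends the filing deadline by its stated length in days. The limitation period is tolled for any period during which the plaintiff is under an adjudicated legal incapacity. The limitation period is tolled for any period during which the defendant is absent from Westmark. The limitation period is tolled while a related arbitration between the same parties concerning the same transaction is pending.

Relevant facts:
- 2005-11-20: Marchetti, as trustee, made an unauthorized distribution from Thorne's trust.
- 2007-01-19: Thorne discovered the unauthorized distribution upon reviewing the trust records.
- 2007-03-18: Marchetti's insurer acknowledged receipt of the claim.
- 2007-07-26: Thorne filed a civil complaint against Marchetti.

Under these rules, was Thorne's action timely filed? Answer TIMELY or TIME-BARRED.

TIMELY

Taking the later of the act (2005-11-20) and discovery (2007-01-19), the claim accrued on 2007-01-19.
The untolled deadline — 8 months after 2007-01-19 — is 2007-09-19.
None of the other events listed affects the running of the period under the stated rules.
The 2007-07-26 filing precedes the 2007-09-19 deadline; the claim is timely.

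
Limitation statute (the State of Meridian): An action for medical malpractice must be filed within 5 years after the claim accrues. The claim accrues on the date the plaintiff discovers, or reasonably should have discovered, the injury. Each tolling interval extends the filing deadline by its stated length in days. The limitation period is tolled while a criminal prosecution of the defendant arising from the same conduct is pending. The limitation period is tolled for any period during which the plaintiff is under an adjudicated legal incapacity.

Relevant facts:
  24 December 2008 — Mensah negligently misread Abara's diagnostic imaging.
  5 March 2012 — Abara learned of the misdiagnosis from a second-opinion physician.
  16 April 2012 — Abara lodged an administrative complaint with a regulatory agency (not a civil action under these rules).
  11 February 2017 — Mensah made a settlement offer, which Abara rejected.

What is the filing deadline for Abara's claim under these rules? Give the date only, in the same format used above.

Under the discovery rule, the claim accrued on 5 March 2012, when Abara discovered the injury — not on the 24 December 2008 date of the underlying act.
Adding the 5 years base period to 5 March 2012 gives a deadline of 5 March 2017, before any tolling.
None of the other events listed affects the running of the period under the stated rules.

5 March 2017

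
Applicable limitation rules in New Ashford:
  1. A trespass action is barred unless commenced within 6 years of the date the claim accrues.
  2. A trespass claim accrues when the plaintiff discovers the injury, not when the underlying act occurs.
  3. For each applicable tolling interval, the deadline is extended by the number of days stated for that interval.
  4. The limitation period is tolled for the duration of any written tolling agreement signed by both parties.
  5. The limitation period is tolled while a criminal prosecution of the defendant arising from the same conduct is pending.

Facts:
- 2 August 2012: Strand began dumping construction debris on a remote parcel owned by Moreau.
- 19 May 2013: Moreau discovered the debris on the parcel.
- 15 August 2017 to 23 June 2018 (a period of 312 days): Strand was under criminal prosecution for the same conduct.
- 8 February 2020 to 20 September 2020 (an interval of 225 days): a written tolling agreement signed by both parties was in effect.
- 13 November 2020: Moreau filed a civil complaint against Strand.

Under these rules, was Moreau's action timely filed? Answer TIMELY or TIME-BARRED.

TIME-BARRED

The claim did not accrue until Moreau discovered the injury on 19 May 2013; the 2 August 2012 act date does not start the clock under the stated rule.
The untolled deadline — 6 years after 19 May 2013 — is 19 May 2019.
The period was tolled for 312 days by the pending criminal prosecution (15 August 2017 to 23 June 2018), pushing the deadline to 26 March 2020.
Because the written tolling agreement ran from 8 February 2020 to 20 September 2020, the deadline is extended by 225 days to 6 November 2020.
Moreau filed on 13 November 2020, after the 6 November 2020 deadline, so the action is time-barred.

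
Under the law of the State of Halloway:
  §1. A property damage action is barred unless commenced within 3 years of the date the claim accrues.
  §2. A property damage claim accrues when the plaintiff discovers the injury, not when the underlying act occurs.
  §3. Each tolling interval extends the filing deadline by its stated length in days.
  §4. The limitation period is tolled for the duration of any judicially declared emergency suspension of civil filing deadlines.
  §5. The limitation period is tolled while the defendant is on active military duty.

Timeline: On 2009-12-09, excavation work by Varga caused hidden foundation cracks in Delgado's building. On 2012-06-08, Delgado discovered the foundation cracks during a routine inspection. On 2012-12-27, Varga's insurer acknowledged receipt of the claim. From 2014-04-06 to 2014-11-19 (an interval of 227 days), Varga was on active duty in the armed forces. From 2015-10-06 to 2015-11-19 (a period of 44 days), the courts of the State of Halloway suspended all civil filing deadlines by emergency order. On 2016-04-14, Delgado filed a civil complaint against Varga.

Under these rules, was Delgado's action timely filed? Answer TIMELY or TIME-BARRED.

TIME-BARRED

The claim did not accrue until Delgado discovered the injury on 2012-06-08; the 2009-12-09 act date does not start the clock under the stated rule.
3 years from 2012-06-08 is 2015-06-08.
The period was tolled for 227 days by the defendant's active military service (2014-04-06 to 2014-11-19), pushing the deadline to 2016-01-21.
The emergency suspension of filing deadlines from 2015-10-06 to 2015-11-19 tolled the period for 44 days, extending the deadline to 2016-03-05.
The other events in the timeline have no effect on the limitation period under the stated rules.
Filing on 2016-04-14 missed the 2016-03-05 deadline — the action is time-barred.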